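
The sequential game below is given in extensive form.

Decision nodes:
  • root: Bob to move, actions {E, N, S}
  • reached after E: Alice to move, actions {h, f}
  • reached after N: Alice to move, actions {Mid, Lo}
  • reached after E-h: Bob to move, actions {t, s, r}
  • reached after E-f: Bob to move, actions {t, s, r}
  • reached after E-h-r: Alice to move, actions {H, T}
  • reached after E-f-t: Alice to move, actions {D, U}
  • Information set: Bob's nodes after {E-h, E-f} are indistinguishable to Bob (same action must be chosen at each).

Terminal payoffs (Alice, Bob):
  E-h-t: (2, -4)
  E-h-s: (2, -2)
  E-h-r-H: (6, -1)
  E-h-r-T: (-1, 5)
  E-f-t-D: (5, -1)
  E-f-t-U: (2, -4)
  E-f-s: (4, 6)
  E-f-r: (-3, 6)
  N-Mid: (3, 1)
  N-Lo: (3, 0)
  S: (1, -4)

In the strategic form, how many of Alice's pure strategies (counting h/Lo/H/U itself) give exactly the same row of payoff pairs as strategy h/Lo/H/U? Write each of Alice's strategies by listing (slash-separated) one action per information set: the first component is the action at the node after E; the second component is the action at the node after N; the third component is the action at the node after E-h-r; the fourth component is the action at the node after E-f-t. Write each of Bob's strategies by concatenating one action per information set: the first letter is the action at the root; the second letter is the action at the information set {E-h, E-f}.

Row for h/Lo/H/U (columns Et, Es, Er, Nt, Ns, Nr, St, Ss, Sr): (2,-4) (2,-2) (6,-1) (3,0) (3,0) (3,0) (1,-4) (1,-4) (1,-4).
Under h/Lo/H/U, Alice's choice at the node after E-f-t can never be reached regardless of what Bob does, so varying those choices leaves every outcome unchanged.
Holding the reachable choices fixed and varying the unreachable one freely already gives 2 equivalent strategies.
No other strategy reproduces this row, so those 2 are the full class: h/Lo/H/D, h/Lo/H/U.

2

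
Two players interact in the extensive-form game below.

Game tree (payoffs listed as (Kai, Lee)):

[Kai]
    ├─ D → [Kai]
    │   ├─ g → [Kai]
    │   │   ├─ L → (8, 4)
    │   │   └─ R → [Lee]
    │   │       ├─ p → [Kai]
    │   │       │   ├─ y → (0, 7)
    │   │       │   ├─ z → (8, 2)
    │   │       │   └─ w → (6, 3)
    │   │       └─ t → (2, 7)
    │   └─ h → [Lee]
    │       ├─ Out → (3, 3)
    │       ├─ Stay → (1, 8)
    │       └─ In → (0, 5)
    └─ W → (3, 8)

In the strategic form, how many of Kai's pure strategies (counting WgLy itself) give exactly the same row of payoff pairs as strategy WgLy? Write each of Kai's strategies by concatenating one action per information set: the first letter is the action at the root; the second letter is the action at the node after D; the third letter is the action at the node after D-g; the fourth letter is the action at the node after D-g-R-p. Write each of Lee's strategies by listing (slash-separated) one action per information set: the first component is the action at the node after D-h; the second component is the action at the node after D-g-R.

Row for WgLy (columns Out/p, Out/t, Stay/p, Stay/t, In/p, In/t): (3,8) (3,8) (3,8) (3,8) (3,8) (3,8).
Under WgLy, Kai's choice at the node after D and at the node after D-g and at the node after D-g-R-p can never be reached regardless of what Lee does, so varying those choices leaves every outcome unchanged.
Holding the reachable choices fixed and varying the unreachable ones freely already gives 2 × 2 × 3 = 12 equivalent strategies.
No other strategy reproduces this row, so those 12 are the full class: WgLy, WgLz, WgLw, WgRy, WgRz, WgRw, WhLy, WhLz, WhLw, WhRy, WhRz, WhRw.

12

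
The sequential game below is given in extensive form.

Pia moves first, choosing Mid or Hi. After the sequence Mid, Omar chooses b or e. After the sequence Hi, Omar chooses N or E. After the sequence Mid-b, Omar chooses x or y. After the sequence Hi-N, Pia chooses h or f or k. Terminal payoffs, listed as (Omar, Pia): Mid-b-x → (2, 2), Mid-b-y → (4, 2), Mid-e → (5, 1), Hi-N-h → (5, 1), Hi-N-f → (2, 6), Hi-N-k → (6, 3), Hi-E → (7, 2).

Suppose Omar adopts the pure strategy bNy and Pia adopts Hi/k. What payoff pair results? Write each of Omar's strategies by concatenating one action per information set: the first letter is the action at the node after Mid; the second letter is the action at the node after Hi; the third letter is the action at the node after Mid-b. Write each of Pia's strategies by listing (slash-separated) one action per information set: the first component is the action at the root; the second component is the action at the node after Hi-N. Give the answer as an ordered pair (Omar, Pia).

(6, 3)

Trace the play path from the root:
  Pia plays Hi
  Omar plays N at [Hi]
  Pia plays k at [Hi-N]
→ terminal payoff (6, 3).
(Omar's choice at the node after Mid is never reached on this path, so it doesn't affect the outcome.)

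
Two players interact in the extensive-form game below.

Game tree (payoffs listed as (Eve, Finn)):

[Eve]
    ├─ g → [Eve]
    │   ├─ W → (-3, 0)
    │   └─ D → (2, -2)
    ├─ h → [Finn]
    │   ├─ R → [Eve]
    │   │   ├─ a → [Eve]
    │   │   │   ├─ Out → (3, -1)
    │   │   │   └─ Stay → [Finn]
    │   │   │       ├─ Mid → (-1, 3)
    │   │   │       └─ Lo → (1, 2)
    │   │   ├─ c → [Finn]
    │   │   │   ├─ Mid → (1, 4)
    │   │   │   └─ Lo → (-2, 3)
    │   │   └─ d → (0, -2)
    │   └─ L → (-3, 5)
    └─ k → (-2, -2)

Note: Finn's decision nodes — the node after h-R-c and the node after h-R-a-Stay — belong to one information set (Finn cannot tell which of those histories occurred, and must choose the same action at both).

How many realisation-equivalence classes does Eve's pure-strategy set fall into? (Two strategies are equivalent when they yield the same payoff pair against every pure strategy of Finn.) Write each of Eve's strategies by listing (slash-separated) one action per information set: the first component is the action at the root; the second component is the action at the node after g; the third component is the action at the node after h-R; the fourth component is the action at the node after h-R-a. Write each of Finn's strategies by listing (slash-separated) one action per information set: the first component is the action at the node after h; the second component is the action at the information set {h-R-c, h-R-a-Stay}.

Eve has 36 pure strategies: g/W/a/Out, g/W/a/Stay, g/W/c/Out, g/W/c/Stay, g/W/d/Out, g/W/d/Stay, g/D/a/Out, g/D/a/Stay, g/D/c/Out, g/D/c/Stay, g/D/d/Out, g/D/d/Stay, h/W/a/Out, h/W/a/Stay, h/W/c/Out, h/W/c/Stay, h/W/d/Out, h/W/d/Stay, h/D/a/Out, h/D/a/Stay, h/D/c/Out, h/D/c/Stay, h/D/d/Out, h/D/d/Stay, k/W/a/Out, k/W/a/Stay, k/W/c/Out, k/W/c/Stay, k/W/d/Out, k/W/d/Stay, k/D/a/Out, k/D/a/Stay, k/D/c/Out, k/D/c/Stay, k/D/d/Out, k/D/d/Stay. Columns: R/Mid, R/Lo, L/Mid, L/Lo.
{g/W/a/Out, g/W/a/Stay, g/W/c/Out, g/W/c/Stay, g/W/d/Out, g/W/d/Stay} → row (-3,0) (-3,0) (-3,0) (-3,0)
{g/D/a/Out, g/D/a/Stay, g/D/c/Out, g/D/c/Stay, g/D/d/Out, g/D/d/Stay} → row (2,-2) (2,-2) (2,-2) (2,-2)
{h/W/a/Out, h/D/a/Out} → row (3,-1) (3,-1) (-3,5) (-3,5)
{h/W/a/Stay, h/D/a/Stay} → row (-1,3) (1,2) (-3,5) (-3,5)
{h/W/c/Out, h/W/c/Stay, h/D/c/Out, h/D/c/Stay} → row (1,4) (-2,3) (-3,5) (-3,5)
{h/W/d/Out, h/W/d/Stay, h/D/d/Out, h/D/d/Stay} → row (0,-2) (0,-2) (-3,5) (-3,5)
{k/W/a/Out, k/W/a/Stay, k/W/c/Out, k/W/c/Stay, k/W/d/Out, k/W/d/Stay, k/D/a/Out, k/D/a/Stay, k/D/c/Out, k/D/c/Stay, k/D/d/Out, k/D/d/Stay} → row (-2,-2) (-2,-2) (-2,-2) (-2,-2)
That's 7 distinct rows out of 36 strategies.

7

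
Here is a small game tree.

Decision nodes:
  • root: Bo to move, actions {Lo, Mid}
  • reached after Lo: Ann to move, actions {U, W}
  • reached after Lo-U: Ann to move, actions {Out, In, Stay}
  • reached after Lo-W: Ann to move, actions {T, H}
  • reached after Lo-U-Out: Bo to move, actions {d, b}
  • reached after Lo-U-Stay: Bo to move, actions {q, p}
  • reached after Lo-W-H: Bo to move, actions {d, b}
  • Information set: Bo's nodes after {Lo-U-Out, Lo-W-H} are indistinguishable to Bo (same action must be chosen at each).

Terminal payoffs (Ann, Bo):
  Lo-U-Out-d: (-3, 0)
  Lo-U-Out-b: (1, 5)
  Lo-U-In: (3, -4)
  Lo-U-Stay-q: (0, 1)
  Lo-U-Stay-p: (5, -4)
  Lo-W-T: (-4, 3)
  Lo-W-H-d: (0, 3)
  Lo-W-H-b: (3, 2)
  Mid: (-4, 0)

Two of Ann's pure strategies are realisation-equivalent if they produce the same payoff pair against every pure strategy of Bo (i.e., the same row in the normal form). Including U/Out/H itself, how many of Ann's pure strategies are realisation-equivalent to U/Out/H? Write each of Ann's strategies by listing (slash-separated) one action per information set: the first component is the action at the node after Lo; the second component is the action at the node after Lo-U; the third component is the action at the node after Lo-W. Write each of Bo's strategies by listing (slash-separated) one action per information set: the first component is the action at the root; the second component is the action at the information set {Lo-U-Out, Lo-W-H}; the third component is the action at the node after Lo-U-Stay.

Row for U/Out/H (columns Lo/d/q, Lo/d/p, Lo/b/q, Lo/b/p, Mid/d/q, Mid/d/p, Mid/b/q, Mid/b/p): (-3,0) (-3,0) (1,5) (1,5) (-4,0) (-4,0) (-4,0) (-4,0).
Under U/Out/H, Ann's choice at the node after Lo-W can never be reached regardless of what Bo does, so varying those choices leaves every outcome unchanged.
Holding the reachable choices fixed and varying the unreachable one freely already gives 2 equivalent strategies.
No other strategy reproduces this row, so those 2 are the full class: U/Out/T, U/Out/H.

2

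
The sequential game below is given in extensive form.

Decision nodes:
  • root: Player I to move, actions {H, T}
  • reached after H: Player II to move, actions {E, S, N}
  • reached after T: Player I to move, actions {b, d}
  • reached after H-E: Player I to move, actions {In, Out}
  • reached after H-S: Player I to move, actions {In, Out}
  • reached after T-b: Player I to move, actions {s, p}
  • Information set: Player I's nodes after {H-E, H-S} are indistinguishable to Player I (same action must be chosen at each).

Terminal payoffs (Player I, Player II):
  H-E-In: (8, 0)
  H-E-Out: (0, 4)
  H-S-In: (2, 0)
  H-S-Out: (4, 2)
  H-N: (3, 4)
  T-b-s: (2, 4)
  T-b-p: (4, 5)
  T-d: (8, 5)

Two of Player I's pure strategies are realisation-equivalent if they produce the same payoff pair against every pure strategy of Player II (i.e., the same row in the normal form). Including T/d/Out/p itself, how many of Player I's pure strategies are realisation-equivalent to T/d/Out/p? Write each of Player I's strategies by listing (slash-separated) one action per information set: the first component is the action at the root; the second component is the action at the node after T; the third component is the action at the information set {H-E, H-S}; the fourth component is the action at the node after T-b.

4

Row for T/d/Out/p (columns E, S, N): (8,5) (8,5) (8,5).
Under T/d/Out/p, Player I's choice at the information set {H-E, H-S} and at the node after T-b can never be reached regardless of what Player II does, so varying those choices leaves every outcome unchanged.
Holding the reachable choices fixed and varying the unreachable ones freely already gives 2 × 2 = 4 equivalent strategies.
No other strategy reproduces this row, so those 4 are the full class: T/d/In/s, T/d/In/p, T/d/Out/s, T/d/Out/p.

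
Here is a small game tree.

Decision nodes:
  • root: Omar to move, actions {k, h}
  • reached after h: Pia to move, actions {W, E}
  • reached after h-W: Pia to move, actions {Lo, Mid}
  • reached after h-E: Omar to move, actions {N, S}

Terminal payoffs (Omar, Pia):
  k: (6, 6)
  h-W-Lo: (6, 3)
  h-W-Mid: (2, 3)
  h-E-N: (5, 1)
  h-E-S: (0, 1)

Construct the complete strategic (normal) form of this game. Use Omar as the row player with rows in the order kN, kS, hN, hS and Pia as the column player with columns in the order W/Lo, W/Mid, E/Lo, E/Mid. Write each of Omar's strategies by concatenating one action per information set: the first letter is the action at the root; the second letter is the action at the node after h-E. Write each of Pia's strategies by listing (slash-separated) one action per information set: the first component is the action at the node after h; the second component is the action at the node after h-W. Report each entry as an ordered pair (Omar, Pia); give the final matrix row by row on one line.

kN: (6,6) (6,6) (6,6) (6,6) | kS: (6,6) (6,6) (6,6) (6,6) | hN: (6,3) (2,3) (5,1) (5,1) | hS: (6,3) (2,3) (0,1) (0,1)

Row kN: W/Lo→(6,6), W/Mid→(6,6), E/Lo→(6,6), E/Mid→(6,6)
Row kS: W/Lo→(6,6), W/Mid→(6,6), E/Lo→(6,6), E/Mid→(6,6)
Row hN: W/Lo→(6,3), W/Mid→(2,3), E/Lo→(5,1), E/Mid→(5,1)
Row hS: W/Lo→(6,3), W/Mid→(2,3), E/Lo→(0,1), E/Mid→(0,1)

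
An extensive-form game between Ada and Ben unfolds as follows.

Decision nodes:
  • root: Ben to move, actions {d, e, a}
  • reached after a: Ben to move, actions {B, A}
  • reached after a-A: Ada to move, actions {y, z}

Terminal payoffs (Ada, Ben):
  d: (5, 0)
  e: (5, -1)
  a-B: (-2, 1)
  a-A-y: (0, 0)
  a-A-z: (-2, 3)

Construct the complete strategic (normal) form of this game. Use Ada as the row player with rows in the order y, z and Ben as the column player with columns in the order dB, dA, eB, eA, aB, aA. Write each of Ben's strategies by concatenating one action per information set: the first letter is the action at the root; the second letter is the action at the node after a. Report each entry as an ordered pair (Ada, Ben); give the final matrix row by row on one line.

           dB       dA       eB       eA       aB       aA
   y    (5,0)    (5,0)   (5,-1)   (5,-1)   (-2,1)    (0,0)
   z    (5,0)    (5,0)   (5,-1)   (5,-1)   (-2,1)   (-2,3)

y: (5,0) (5,0) (5,-1) (5,-1) (-2,1) (0,0) | z: (5,0) (5,0) (5,-1) (5,-1) (-2,1) (-2,3)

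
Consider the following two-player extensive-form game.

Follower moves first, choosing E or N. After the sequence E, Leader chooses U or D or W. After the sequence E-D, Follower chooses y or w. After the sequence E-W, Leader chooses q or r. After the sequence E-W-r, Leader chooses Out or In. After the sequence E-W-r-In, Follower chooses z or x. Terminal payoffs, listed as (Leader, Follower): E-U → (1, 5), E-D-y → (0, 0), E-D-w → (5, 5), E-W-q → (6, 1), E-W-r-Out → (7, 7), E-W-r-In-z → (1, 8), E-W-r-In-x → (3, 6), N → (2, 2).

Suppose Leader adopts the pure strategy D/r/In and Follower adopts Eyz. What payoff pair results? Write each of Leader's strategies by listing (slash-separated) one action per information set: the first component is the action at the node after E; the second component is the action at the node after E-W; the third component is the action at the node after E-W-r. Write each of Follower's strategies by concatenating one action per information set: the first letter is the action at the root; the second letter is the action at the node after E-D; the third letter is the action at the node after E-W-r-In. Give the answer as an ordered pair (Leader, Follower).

Trace the play path from the root:
  Follower plays E
  Leader plays D at [E]
  Follower plays y at [E-D]
→ terminal payoff (0, 0).
(Leader's choice at the node after E-W is never reached on this path, so it doesn't affect the outcome.)

(0, 0)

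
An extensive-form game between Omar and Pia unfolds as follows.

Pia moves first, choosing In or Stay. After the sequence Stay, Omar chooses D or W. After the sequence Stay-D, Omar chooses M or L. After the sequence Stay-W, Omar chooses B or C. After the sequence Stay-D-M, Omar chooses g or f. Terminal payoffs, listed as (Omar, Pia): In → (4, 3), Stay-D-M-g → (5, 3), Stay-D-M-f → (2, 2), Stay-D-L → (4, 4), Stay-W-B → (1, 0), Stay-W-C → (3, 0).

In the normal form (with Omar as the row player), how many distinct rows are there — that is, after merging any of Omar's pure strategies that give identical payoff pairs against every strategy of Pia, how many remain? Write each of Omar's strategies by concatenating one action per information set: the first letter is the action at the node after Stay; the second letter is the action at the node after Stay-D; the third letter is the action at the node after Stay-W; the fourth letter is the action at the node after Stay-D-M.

5

Omar has 16 pure strategies: DMBg, DMBf, DMCg, DMCf, DLBg, DLBf, DLCg, DLCf, WMBg, WMBf, WMCg, WMCf, WLBg, WLBf, WLCg, WLCf. Columns: In, Stay.
{DMBg, DMCg} → row (4,3) (5,3)
{DMBf, DMCf} → row (4,3) (2,2)
{DLBg, DLBf, DLCg, DLCf} → row (4,3) (4,4)
{WMBg, WMBf, WLBg, WLBf} → row (4,3) (1,0)
{WMCg, WMCf, WLCg, WLCf} → row (4,3) (3,0)
That's 5 distinct rows out of 16 strategies.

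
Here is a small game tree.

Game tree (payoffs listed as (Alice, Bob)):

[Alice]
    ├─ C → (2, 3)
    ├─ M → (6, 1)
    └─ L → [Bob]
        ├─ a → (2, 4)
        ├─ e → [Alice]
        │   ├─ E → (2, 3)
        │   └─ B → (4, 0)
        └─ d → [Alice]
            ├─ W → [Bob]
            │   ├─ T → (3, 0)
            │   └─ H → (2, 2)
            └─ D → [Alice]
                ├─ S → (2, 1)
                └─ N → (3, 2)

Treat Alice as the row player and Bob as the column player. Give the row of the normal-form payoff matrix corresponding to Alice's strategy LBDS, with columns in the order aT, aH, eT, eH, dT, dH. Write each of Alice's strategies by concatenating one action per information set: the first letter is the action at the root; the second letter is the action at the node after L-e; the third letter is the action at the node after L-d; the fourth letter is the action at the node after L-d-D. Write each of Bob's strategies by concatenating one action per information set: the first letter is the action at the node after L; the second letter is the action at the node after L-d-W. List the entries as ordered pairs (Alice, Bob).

(2,4) (2,4) (4,0) (4,0) (2,1) (2,1)

vs aT: Alice plays L → Bob plays a at [L] → (2, 4)
vs aH: Alice plays L → Bob plays a at [L] → (2, 4)
vs eT: Alice plays L → Bob plays e at [L] → Alice plays B at [L-e] → (4, 0)
vs eH: Alice plays L → Bob plays e at [L] → Alice plays B at [L-e] → (4, 0)
vs dT: Alice plays L → Bob plays d at [L] → Alice plays D at [L-d] → Alice plays S at [L-d-D] → (2, 1)
vs dH: Alice plays L → Bob plays d at [L] → Alice plays D at [L-d] → Alice plays S at [L-d-D] → (2, 1)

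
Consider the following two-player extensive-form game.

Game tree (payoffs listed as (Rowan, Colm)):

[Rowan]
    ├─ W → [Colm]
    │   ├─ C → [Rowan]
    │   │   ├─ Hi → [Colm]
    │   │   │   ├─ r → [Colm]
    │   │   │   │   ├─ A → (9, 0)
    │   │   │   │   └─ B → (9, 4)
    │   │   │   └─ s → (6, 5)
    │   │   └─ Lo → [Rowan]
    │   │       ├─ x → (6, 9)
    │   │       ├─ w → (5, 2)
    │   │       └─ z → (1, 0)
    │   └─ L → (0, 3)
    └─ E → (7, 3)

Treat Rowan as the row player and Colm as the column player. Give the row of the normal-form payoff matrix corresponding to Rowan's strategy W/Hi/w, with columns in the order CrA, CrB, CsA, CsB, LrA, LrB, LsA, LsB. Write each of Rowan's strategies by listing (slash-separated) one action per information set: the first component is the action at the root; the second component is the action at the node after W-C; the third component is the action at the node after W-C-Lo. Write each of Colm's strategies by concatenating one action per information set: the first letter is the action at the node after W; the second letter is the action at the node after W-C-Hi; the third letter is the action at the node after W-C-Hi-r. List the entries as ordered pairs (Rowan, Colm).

vs CrA: Rowan plays W → Colm plays C at [W] → Rowan plays Hi at [W-C] → Colm plays r at [W-C-Hi] → Colm plays A at [W-C-Hi-r] → (9, 0)
vs CrB: Rowan plays W → Colm plays C at [W] → Rowan plays Hi at [W-C] → Colm plays r at [W-C-Hi] → Colm plays B at [W-C-Hi-r] → (9, 4)
vs CsA: Rowan plays W → Colm plays C at [W] → Rowan plays Hi at [W-C] → Colm plays s at [W-C-Hi] → (6, 5)
vs CsB: Rowan plays W → Colm plays C at [W] → Rowan plays Hi at [W-C] → Colm plays s at [W-C-Hi] → (6, 5)
vs LrA: Rowan plays W → Colm plays L at [W] → (0, 3)
vs LrB: Rowan plays W → Colm plays L at [W] → (0, 3)
vs LsA: Rowan plays W → Colm plays L at [W] → (0, 3)
vs LsB: Rowan plays W → Colm plays L at [W] → (0, 3)

(9,0) (9,4) (6,5) (6,5) (0,3) (0,3) (0,3) (0,3)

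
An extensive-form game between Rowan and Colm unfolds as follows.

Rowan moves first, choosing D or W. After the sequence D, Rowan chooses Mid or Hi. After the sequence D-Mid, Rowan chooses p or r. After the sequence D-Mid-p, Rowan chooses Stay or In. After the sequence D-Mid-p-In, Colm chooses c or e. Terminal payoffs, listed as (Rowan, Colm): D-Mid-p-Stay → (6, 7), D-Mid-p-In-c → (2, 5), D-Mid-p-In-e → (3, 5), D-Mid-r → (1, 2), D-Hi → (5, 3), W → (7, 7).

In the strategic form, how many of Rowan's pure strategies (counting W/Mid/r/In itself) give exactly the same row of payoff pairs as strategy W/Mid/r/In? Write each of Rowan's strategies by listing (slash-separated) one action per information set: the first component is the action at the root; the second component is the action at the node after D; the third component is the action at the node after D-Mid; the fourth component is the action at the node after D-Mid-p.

Row for W/Mid/r/In (columns c, e): (7,7) (7,7).
Under W/Mid/r/In, Rowan's choice at the node after D and at the node after D-Mid and at the node after D-Mid-p can never be reached regardless of what Colm does, so varying those choices leaves every outcome unchanged.
Holding the reachable choices fixed and varying the unreachable ones freely already gives 2 × 2 × 2 = 8 equivalent strategies.
No other strategy reproduces this row, so those 8 are the full class: W/Mid/p/Stay, W/Mid/p/In, W/Mid/r/Stay, W/Mid/r/In, W/Hi/p/Stay, W/Hi/p/In, W/Hi/r/Stay, W/Hi/r/In.

8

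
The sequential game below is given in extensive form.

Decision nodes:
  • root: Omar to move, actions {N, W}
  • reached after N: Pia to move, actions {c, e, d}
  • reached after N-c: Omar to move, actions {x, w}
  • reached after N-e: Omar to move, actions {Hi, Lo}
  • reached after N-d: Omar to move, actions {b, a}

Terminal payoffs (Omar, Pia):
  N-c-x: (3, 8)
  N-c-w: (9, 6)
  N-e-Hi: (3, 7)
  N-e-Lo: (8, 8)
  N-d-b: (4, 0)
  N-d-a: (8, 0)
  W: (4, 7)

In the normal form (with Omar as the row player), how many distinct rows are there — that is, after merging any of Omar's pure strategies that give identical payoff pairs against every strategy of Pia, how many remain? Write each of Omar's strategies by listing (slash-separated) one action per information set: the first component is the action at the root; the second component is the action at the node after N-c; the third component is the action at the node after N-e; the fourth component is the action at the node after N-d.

9

Omar has 16 pure strategies: N/x/Hi/b, N/x/Hi/a, N/x/Lo/b, N/x/Lo/a, N/w/Hi/b, N/w/Hi/a, N/w/Lo/b, N/w/Lo/a, W/x/Hi/b, W/x/Hi/a, W/x/Lo/b, W/x/Lo/a, W/w/Hi/b, W/w/Hi/a, W/w/Lo/b, W/w/Lo/a. Columns: c, e, d.
{N/x/Hi/b} → row (3,8) (3,7) (4,0)
{N/x/Hi/a} → row (3,8) (3,7) (8,0)
{N/x/Lo/b} → row (3,8) (8,8) (4,0)
{N/x/Lo/a} → row (3,8) (8,8) (8,0)
{N/w/Hi/b} → row (9,6) (3,7) (4,0)
{N/w/Hi/a} → row (9,6) (3,7) (8,0)
{N/w/Lo/b} → row (9,6) (8,8) (4,0)
{N/w/Lo/a} → row (9,6) (8,8) (8,0)
{W/x/Hi/b, W/x/Hi/a, W/x/Lo/b, W/x/Lo/a, W/w/Hi/b, W/w/Hi/a, W/w/Lo/b, W/w/Lo/a} → row (4,7) (4,7) (4,7)
That's 9 distinct rows out of 16 strategies.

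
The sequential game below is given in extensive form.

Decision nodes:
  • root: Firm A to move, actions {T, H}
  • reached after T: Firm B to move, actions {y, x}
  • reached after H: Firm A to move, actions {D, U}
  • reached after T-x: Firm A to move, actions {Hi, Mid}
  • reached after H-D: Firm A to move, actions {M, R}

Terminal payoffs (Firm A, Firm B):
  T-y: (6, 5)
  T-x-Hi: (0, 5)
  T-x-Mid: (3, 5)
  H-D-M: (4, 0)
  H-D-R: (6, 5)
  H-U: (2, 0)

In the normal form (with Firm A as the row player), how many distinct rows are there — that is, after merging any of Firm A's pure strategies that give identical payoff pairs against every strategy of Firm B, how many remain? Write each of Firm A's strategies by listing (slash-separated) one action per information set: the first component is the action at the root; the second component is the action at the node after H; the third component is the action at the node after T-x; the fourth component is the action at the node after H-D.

Firm A has 16 pure strategies: T/D/Hi/M, T/D/Hi/R, T/D/Mid/M, T/D/Mid/R, T/U/Hi/M, T/U/Hi/R, T/U/Mid/M, T/U/Mid/R, H/D/Hi/M, H/D/Hi/R, H/D/Mid/M, H/D/Mid/R, H/U/Hi/M, H/U/Hi/R, H/U/Mid/M, H/U/Mid/R. Columns: y, x.
{T/D/Hi/M, T/D/Hi/R, T/U/Hi/M, T/U/Hi/R} → row (6,5) (0,5)
{T/D/Mid/M, T/D/Mid/R, T/U/Mid/M, T/U/Mid/R} → row (6,5) (3,5)
{H/D/Hi/M, H/D/Mid/M} → row (4,0) (4,0)
{H/D/Hi/R, H/D/Mid/R} → row (6,5) (6,5)
{H/U/Hi/M, H/U/Hi/R, H/U/Mid/M, H/U/Mid/R} → row (2,0) (2,0)
That's 5 distinct rows out of 16 strategies.

5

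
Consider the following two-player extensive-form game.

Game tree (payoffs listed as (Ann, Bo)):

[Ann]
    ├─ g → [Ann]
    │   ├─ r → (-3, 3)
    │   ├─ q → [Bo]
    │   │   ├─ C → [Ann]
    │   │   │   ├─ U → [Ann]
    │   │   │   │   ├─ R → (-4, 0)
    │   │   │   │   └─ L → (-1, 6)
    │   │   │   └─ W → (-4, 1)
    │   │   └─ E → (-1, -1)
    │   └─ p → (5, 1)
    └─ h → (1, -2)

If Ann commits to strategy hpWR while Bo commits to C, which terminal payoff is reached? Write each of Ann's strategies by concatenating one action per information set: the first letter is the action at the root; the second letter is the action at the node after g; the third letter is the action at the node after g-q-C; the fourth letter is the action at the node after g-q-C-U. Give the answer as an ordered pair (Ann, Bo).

Trace the play path from the root:
  Ann plays h
→ terminal payoff (1, -2).
(Ann's choice at the node after g is never reached on this path, so it doesn't affect the outcome.)

(1, -2)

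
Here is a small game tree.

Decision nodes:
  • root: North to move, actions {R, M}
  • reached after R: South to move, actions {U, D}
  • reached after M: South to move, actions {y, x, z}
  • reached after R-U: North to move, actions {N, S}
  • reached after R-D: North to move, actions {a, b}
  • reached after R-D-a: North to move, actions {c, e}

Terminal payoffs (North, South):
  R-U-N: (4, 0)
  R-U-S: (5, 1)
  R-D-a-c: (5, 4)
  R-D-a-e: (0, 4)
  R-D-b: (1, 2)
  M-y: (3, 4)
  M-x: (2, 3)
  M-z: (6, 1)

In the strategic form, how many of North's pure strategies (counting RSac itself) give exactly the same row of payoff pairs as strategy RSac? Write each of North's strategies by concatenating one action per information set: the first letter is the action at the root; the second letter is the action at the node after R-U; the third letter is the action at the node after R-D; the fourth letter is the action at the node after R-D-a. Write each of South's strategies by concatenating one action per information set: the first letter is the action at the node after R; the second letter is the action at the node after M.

Row for RSac (columns Uy, Ux, Uz, Dy, Dx, Dz): (5,1) (5,1) (5,1) (5,4) (5,4) (5,4).
Every one of North's information sets is on the play path for some reply by South when North follows RSac.
Changing the action at any of them therefore changes at least one column, so only RSac itself gives this row.

1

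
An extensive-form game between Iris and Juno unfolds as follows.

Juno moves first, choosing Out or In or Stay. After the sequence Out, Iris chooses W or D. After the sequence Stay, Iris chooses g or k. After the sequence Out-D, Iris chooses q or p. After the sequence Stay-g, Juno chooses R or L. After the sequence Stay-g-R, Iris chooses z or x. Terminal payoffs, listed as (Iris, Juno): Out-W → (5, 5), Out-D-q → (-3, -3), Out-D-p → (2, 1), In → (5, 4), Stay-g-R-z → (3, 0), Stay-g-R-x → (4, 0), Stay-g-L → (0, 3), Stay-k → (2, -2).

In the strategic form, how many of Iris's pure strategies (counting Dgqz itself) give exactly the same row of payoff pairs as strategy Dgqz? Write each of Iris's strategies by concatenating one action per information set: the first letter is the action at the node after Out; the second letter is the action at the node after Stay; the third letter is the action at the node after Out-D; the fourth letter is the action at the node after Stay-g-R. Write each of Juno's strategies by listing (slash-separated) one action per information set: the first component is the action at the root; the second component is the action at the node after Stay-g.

Row for Dgqz (columns Out/R, Out/L, In/R, In/L, Stay/R, Stay/L): (-3,-3) (-3,-3) (5,4) (5,4) (3,0) (0,3).
Every one of Iris's information sets is on the play path for some reply by Juno when Iris follows Dgqz.
Changing the action at any of them therefore changes at least one column, so only Dgqz itself gives this row.

1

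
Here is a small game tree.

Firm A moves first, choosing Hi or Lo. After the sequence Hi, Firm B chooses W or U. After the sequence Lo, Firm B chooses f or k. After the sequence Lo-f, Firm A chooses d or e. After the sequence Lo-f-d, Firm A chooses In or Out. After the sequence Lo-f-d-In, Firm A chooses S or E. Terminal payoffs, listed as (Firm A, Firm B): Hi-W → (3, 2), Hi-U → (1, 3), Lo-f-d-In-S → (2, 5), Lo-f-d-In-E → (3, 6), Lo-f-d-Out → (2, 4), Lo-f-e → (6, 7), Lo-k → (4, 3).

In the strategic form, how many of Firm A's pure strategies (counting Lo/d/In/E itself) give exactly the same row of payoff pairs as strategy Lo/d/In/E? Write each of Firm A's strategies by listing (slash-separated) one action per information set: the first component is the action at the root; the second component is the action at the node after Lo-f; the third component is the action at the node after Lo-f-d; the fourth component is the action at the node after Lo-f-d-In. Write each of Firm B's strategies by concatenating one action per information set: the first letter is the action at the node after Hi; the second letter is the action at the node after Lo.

1

Row for Lo/d/In/E (columns Wf, Wk, Uf, Uk): (3,6) (4,3) (3,6) (4,3).
Every one of Firm A's information sets is on the play path for some reply by Firm B when Firm A follows Lo/d/In/E.
Changing the action at any of them therefore changes at least one column, so only Lo/d/In/E itself gives this row.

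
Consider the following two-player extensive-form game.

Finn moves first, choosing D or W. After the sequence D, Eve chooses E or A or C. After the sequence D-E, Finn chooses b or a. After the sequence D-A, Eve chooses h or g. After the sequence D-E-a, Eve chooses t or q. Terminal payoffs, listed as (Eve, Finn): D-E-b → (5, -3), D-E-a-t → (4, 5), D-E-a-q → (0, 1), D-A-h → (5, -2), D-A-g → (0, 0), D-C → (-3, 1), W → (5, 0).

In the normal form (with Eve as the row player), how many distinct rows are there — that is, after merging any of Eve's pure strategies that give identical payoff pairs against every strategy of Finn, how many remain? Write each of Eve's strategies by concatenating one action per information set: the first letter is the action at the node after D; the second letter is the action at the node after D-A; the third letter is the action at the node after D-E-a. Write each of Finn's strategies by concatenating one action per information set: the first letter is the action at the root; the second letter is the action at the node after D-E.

5

Eve has 12 pure strategies: Eht, Ehq, Egt, Egq, Aht, Ahq, Agt, Agq, Cht, Chq, Cgt, Cgq. Columns: Db, Da, Wb, Wa.
{Eht, Egt} → row (5,-3) (4,5) (5,0) (5,0)
{Ehq, Egq} → row (5,-3) (0,1) (5,0) (5,0)
{Aht, Ahq} → row (5,-2) (5,-2) (5,0) (5,0)
{Agt, Agq} → row (0,0) (0,0) (5,0) (5,0)
{Cht, Chq, Cgt, Cgq} → row (-3,1) (-3,1) (5,0) (5,0)
That's 5 distinct rows out of 12 strategies.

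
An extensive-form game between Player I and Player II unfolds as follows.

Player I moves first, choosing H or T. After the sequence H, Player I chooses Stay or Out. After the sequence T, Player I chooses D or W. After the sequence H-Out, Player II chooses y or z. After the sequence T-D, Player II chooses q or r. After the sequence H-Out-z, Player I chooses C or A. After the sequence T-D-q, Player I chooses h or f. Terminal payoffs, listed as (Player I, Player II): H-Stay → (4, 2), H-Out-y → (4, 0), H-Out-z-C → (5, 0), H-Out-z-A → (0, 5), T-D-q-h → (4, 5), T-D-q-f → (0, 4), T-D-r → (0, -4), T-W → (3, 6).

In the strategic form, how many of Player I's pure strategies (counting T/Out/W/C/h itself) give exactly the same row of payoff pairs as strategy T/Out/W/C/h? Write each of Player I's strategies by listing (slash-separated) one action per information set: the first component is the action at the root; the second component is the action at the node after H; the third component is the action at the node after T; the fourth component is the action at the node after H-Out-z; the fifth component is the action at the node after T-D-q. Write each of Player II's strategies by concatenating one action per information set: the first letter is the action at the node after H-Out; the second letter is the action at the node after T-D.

8

Row for T/Out/W/C/h (columns yq, yr, zq, zr): (3,6) (3,6) (3,6) (3,6).
Under T/Out/W/C/h, Player I's choice at the node after H and at the node after H-Out-z and at the node after T-D-q can never be reached regardless of what Player II does, so varying those choices leaves every outcome unchanged.
Holding the reachable choices fixed and varying the unreachable ones freely already gives 2 × 2 × 2 = 8 equivalent strategies.
No other strategy reproduces this row, so those 8 are the full class: T/Stay/W/C/h, T/Stay/W/C/f, T/Stay/W/A/h, T/Stay/W/A/f, T/Out/W/C/h, T/Out/W/C/f, T/Out/W/A/h, T/Out/W/A/f.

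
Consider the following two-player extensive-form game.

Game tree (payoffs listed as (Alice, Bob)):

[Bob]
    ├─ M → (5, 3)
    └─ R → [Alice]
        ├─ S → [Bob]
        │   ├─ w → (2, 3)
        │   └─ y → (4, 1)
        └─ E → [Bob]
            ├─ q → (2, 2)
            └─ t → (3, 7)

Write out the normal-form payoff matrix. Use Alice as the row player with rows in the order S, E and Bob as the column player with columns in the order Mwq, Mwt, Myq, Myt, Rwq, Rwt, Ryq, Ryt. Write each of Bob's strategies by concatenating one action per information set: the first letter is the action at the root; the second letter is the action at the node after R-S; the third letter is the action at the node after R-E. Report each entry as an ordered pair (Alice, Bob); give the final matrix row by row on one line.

          Mwq      Mwt      Myq      Myt      Rwq      Rwt      Ryq      Ryt
   S    (5,3)    (5,3)    (5,3)    (5,3)    (2,3)    (2,3)    (4,1)    (4,1)
   E    (5,3)    (5,3)    (5,3)    (5,3)    (2,2)    (3,7)    (2,2)    (3,7)

S: (5,3) (5,3) (5,3) (5,3) (2,3) (2,3) (4,1) (4,1) | E: (5,3) (5,3) (5,3) (5,3) (2,2) (3,7) (2,2) (3,7)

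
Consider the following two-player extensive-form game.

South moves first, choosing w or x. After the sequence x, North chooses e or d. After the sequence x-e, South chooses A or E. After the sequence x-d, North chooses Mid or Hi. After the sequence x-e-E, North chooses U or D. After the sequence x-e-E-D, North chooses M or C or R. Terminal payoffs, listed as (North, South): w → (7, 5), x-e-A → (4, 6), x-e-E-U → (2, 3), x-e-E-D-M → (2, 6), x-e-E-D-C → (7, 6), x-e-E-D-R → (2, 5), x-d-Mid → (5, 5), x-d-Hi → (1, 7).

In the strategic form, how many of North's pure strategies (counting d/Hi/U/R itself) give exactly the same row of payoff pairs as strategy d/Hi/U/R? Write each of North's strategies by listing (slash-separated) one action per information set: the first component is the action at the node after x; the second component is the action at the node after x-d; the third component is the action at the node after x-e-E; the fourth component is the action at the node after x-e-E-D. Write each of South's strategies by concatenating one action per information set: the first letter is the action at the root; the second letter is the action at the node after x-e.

Row for d/Hi/U/R (columns wA, wE, xA, xE): (7,5) (7,5) (1,7) (1,7).
Under d/Hi/U/R, North's choice at the node after x-e-E and at the node after x-e-E-D can never be reached regardless of what South does, so varying those choices leaves every outcome unchanged.
Holding the reachable choices fixed and varying the unreachable ones freely already gives 2 × 3 = 6 equivalent strategies.
No other strategy reproduces this row, so those 6 are the full class: d/Hi/U/M, d/Hi/U/C, d/Hi/U/R, d/Hi/D/M, d/Hi/D/C, d/Hi/D/R.

6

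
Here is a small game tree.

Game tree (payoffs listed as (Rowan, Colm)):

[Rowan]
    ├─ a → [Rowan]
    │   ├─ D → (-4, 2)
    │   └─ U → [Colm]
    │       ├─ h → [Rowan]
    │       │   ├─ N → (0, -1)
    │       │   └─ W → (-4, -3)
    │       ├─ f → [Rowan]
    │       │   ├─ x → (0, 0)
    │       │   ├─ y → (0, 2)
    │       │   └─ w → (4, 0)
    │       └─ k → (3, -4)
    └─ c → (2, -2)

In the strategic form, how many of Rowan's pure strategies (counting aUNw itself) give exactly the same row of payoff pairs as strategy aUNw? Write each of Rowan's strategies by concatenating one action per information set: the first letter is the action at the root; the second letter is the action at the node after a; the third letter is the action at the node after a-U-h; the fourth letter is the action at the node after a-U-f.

1

Row for aUNw (columns h, f, k): (0,-1) (4,0) (3,-4).
Every one of Rowan's information sets is on the play path for some reply by Colm when Rowan follows aUNw.
Changing the action at any of them therefore changes at least one column, so only aUNw itself gives this row.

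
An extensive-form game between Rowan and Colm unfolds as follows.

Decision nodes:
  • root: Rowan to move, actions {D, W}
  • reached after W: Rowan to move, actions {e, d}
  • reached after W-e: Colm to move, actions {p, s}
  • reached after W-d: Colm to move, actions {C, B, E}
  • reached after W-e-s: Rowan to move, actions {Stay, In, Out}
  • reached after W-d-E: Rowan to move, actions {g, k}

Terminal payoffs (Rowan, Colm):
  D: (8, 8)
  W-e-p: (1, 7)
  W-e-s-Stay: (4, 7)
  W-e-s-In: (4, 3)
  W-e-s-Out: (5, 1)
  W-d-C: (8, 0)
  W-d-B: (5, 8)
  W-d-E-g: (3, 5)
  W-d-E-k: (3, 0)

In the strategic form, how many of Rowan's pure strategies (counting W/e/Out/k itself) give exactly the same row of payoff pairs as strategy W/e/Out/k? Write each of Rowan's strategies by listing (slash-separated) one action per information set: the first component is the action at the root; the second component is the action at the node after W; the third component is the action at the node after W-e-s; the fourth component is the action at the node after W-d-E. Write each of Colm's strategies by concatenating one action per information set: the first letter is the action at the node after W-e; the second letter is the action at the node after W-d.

2

Row for W/e/Out/k (columns pC, pB, pE, sC, sB, sE): (1,7) (1,7) (1,7) (5,1) (5,1) (5,1).
Under W/e/Out/k, Rowan's choice at the node after W-d-E can never be reached regardless of what Colm does, so varying those choices leaves every outcome unchanged.
Holding the reachable choices fixed and varying the unreachable one freely already gives 2 equivalent strategies.
No other strategy reproduces this row, so those 2 are the full class: W/e/Out/g, W/e/Out/k.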